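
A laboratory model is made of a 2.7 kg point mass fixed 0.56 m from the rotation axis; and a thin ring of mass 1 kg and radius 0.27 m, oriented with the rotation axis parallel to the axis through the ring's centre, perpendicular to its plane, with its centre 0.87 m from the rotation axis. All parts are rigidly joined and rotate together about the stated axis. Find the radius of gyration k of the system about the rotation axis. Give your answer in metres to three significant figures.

0.673

Point mass: I_cm = 0; centre at d = 0.56 m, so the parallel axis theorem gives I = 0 + (2.7)(0.56)² = 0.84672 kg·m².
Thin ring: I_cm = MR² = (1)(0.27)² = 0.0729 kg·m²; centre at d = 0.87 m, so the parallel axis theorem gives I = 0.0729 + (1)(0.87)² = 0.8298 kg·m².
Total I = 1.6765 kg·m²; total mass M = 3.7 kg.
k = √(I/M) = √(1.6765/3.7) = 0.67314 m.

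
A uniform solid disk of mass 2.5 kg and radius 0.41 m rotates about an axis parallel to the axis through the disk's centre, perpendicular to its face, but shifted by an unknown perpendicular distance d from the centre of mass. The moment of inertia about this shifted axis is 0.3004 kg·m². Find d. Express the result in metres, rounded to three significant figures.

About the centre-of-mass axis, I_cm = (1/2)MR² = (1/2)(2.5)(0.41)² = 0.21012 kg·m².
Parallel axis theorem: I = I_cm + Md², so Md² = 0.3004 − 0.21012 = 0.090275 kg·m².
d = √(0.090275 / 2.5) = 0.19003 m.

0.190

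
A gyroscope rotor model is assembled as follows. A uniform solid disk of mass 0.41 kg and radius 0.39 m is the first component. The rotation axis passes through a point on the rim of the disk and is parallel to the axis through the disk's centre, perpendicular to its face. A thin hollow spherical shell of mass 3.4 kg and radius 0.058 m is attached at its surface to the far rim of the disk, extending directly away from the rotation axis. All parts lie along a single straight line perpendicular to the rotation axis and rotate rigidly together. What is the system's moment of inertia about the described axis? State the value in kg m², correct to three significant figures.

Solid disk: I_cm = (1/2)MR² = (1/2)(0.41)(0.39)² = 0.03118 kg m²; centre at d = 0.39 m, so the parallel axis theorem gives I = 0.03118 + (0.41)(0.39)² = 0.093541 kg m².
Spherical shell: I_cm = (2/3)MR² = (2/3)(3.4)(0.058)² = 0.0076251 kg m²; centre at d = 0.39 + 0.39 + 0.058 = 0.838 m, so the parallel axis theorem gives I = 0.0076251 + (3.4)(0.838)² = 2.3953 kg m².
Total I = 0.093541 + 2.3953 = 2.4888 kg m².

2.49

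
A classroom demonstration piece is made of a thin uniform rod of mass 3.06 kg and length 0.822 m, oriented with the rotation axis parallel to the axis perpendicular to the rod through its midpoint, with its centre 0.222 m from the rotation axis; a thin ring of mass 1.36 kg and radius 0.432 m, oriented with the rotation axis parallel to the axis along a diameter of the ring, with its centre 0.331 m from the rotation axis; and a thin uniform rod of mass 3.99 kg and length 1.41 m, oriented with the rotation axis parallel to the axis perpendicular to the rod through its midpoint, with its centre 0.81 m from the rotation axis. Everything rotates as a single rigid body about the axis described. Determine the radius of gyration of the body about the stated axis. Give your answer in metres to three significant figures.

Thin rod: I_cm = (1/12)ML² = (1/12)(3.06)(0.822)² = 0.1723 kg m^2; centre at d = 0.222 m, so the parallel axis theorem gives I = 0.1723 + (3.06)(0.222)² = 0.32311 kg m^2.
Thin ring: I_cm = (1/2)MR² = (1/2)(1.36)(0.432)² = 0.1269 kg m^2; centre at d = 0.331 m, so the parallel axis theorem gives I = 0.1269 + (1.36)(0.331)² = 0.27591 kg m^2.
Thin rod: I_cm = (1/12)ML² = (1/12)(3.99)(1.41)² = 0.66104 kg m^2; centre at d = 0.81 m, so the parallel axis theorem gives I = 0.66104 + (3.99)(0.81)² = 3.2789 kg m^2.
Total I = 3.8779 kg m^2; total mass M = 8.41 kg.
k = √(I/M) = √(3.8779/8.41) = 0.67905 m.

0.679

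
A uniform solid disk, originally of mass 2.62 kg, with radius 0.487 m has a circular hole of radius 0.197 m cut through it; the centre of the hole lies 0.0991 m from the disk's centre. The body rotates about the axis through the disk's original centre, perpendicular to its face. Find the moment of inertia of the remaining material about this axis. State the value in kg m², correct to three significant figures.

Unpierced body about its centre: I₀ = (1/2)MR² = (1/2)(2.62)(0.487)² = 0.31069 kg m².
The removed disk has mass m = M·(r/R)² = (2.62)(0.197/0.487)² = 0.42872 kg (same uniform areal density).
Its moment of inertia about the rotation axis (parallel-axis theorem): I_hole = (1/2)mr² + md² = (1/2)(0.42872)(0.197)² + (0.42872)(0.0991)² = 0.01253 kg m².
Treating the hole as negative mass, I = I₀ − I_hole = 0.31069 − 0.01253 = 0.29816 kg m².

0.298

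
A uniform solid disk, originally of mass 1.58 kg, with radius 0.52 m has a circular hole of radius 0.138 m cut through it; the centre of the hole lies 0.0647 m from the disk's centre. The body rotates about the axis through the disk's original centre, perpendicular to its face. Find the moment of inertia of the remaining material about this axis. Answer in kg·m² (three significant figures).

0.212

Unpierced body about its centre: I₀ = (1/2)MR² = (1/2)(1.58)(0.52)² = 0.21362 kg·m².
The removed disk has mass m = M·(r/R)² = (1.58)(0.138/0.52)² = 0.11128 kg (same uniform areal density).
Its moment of inertia about the rotation axis (parallel-axis theorem): I_hole = (1/2)mr² + md² = (1/2)(0.11128)(0.138)² + (0.11128)(0.0647)² = 0.0015254 kg·m².
Treating the hole as negative mass, I = I₀ − I_hole = 0.21362 − 0.0015254 = 0.21209 kg·m².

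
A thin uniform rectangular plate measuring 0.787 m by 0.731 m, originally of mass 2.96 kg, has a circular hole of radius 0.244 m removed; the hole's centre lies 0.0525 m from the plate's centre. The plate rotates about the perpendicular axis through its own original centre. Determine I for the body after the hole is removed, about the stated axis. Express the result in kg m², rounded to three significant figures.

0.253

Unpierced body about its centre: I₀ = (1/12)M(a²+b²) = (1/12)(2.96)[(0.787)² + (0.731)²] = 0.28459 kg m².
The removed disk has mass m = M·πr²/(ab) = (2.96)·π(0.244)²/(0.787·0.731) = 0.96234 kg (same uniform areal density).
Its moment of inertia about the rotation axis (parallel-axis theorem): I_hole = (1/2)mr² + md² = (1/2)(0.96234)(0.244)² + (0.96234)(0.0525)² = 0.031299 kg m².
Treating the hole as negative mass, I = I₀ − I_hole = 0.28459 − 0.031299 = 0.25329 kg m².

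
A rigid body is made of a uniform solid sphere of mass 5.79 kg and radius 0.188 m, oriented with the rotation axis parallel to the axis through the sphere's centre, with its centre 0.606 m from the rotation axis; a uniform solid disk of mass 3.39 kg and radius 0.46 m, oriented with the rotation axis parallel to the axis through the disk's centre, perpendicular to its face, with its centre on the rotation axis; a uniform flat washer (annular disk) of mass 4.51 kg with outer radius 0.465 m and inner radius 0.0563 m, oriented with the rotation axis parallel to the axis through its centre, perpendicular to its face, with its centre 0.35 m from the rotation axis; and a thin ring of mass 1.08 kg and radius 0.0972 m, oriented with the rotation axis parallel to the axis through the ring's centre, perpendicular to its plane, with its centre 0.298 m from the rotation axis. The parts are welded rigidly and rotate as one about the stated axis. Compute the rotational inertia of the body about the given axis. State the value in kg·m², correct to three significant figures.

3.72

Solid sphere: I_cm = (2/5)MR² = (2/5)(5.79)(0.188)² = 0.081857 kg·m²; centre at d = 0.606 m, so I = I_cm + Md² gives I = 0.081857 + (5.79)(0.606)² = 2.2082 kg·m².
Solid disk: I_cm = (1/2)MR² = (1/2)(3.39)(0.46)² = 0.35866 kg·m²; axis through the centre, so I = 0.35866 kg·m².
Annular disk: I_cm = (1/2)M(R²+r²) = (1/2)(4.51)[(0.465)² + (0.0563)²] = 0.49474 kg·m²; centre at d = 0.35 m, so I = I_cm + Md² gives I = 0.49474 + (4.51)(0.35)² = 1.0472 kg·m².
Thin ring: I_cm = MR² = (1.08)(0.0972)² = 0.010204 kg·m²; centre at d = 0.298 m, so I = I_cm + Md² gives I = 0.010204 + (1.08)(0.298)² = 0.10611 kg·m².
Total I = 2.2082 + 0.35866 + 1.0472 + 0.10611 = 3.7201 kg·m².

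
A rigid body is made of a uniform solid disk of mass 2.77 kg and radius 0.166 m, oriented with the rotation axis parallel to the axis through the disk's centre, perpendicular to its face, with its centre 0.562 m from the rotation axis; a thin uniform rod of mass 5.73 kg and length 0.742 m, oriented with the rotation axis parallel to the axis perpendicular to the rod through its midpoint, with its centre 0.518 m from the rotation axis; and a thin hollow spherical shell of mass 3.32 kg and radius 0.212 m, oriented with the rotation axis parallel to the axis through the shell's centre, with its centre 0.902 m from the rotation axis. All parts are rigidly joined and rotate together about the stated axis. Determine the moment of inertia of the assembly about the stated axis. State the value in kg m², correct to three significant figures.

5.51

Solid disk: I_cm = (1/2)MR² = (1/2)(2.77)(0.166)² = 0.038165 kg m²; centre at d = 0.562 m, so the parallel axis theorem gives I = 0.038165 + (2.77)(0.562)² = 0.91305 kg m².
Thin rod: I_cm = (1/12)ML² = (1/12)(5.73)(0.742)² = 0.26289 kg m²; centre at d = 0.518 m, so the parallel axis theorem gives I = 0.26289 + (5.73)(0.518)² = 1.8004 kg m².
Spherical shell: I_cm = (2/3)MR² = (2/3)(3.32)(0.212)² = 0.099476 kg m²; centre at d = 0.902 m, so the parallel axis theorem gives I = 0.099476 + (3.32)(0.902)² = 2.8006 kg m².
Total I = 0.91305 + 1.8004 + 2.8006 = 5.5141 kg m².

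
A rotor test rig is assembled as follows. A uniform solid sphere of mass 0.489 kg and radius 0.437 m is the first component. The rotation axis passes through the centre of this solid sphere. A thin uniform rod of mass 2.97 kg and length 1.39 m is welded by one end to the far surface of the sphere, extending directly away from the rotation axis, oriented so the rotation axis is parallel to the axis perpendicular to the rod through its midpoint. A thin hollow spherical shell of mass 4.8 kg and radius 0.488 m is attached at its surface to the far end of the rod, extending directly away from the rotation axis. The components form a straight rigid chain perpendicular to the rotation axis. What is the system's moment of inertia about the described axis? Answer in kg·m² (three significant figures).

30.8

Solid sphere: I_cm = (2/5)MR² = (2/5)(0.489)(0.437)² = 0.037354 kg·m²; axis through the centre, so I = 0.037354 kg·m².
Thin rod: I_cm = (1/12)ML² = (1/12)(2.97)(1.39)² = 0.47819 kg·m²; centre at d = 0.437 + 0.695 = 1.132 m, so the parallel axis theorem gives I = 0.47819 + (2.97)(1.132)² = 4.284 kg·m².
Spherical shell: I_cm = (2/3)MR² = (2/3)(4.8)(0.488)² = 0.76206 kg·m²; centre at d = 0.437 + 0.695 + 0.695 + 0.488 = 2.315 m, so the parallel axis theorem gives I = 0.76206 + (4.8)(2.315)² = 26.486 kg·m².
Total I = 0.037354 + 4.284 + 26.486 = 30.808 kg·m².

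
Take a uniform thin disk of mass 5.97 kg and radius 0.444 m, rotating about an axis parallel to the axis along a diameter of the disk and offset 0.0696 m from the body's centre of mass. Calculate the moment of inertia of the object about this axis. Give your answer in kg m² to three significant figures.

0.323

I_cm = (1/4)MR² = (1/4)(5.97)(0.444)² = 0.29423 kg m²; centre at d = 0.0696 m, so the parallel axis theorem gives I = 0.29423 + (5.97)(0.0696)² = 0.32315 kg m².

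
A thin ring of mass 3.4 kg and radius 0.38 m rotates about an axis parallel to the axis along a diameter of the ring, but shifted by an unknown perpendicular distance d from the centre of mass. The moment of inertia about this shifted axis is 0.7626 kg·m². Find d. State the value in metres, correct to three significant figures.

About the centre-of-mass axis, I_cm = (1/2)MR² = (1/2)(3.4)(0.38)² = 0.24548 kg·m².
Parallel axis theorem: I = I_cm + Md², so Md² = 0.7626 − 0.24548 = 0.51712 kg·m².
d = √(0.51712 / 3.4) = 0.38999 m.

0.390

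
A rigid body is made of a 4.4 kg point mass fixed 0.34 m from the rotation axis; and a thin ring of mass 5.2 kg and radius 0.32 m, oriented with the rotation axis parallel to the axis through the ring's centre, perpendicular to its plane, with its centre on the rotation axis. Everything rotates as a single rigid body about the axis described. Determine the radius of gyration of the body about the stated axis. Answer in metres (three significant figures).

0.329

Point mass: I_cm = 0; centre at d = 0.34 m, so the parallel axis theorem gives I = 0 + (4.4)(0.34)² = 0.50864 kg m².
Thin ring: I_cm = MR² = (5.2)(0.32)² = 0.53248 kg m²; axis through the centre, so I = 0.53248 kg m².
Total I = 1.0411 kg m²; total mass M = 9.6 kg.
k = √(I/M) = √(1.0411/9.6) = 0.32932 m.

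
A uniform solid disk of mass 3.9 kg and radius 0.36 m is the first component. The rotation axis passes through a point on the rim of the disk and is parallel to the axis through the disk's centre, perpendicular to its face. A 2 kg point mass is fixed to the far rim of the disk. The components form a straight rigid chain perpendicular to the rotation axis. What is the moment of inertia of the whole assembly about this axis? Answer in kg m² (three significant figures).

1.79

Solid disk: I_cm = (1/2)MR² = (1/2)(3.9)(0.36)² = 0.25272 kg m²; centre at d = 0.36 m, so the parallel axis theorem gives I = 0.25272 + (3.9)(0.36)² = 0.75816 kg m².
Point mass: I_cm = 0; centre at d = 0.36 + 0.36 = 0.72 m, so the parallel axis theorem gives I = 0 + (2)(0.72)² = 1.0368 kg m².
Total I = 0.75816 + 1.0368 = 1.795 kg m².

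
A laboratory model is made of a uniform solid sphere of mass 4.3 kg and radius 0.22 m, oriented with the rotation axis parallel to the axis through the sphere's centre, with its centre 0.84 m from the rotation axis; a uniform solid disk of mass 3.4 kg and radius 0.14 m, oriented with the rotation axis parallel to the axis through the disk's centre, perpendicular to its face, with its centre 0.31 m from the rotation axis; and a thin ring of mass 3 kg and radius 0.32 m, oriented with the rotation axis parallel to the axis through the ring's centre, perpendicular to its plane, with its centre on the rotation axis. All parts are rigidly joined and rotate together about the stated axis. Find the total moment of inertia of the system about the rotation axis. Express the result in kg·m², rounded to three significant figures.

3.78

Solid sphere: I_cm = (2/5)MR² = (2/5)(4.3)(0.22)² = 0.083248 kg·m²; centre at d = 0.84 m, so I = I_cm + Md² gives I = 0.083248 + (4.3)(0.84)² = 3.1173 kg·m².
Solid disk: I_cm = (1/2)MR² = (1/2)(3.4)(0.14)² = 0.03332 kg·m²; centre at d = 0.31 m, so I = I_cm + Md² gives I = 0.03332 + (3.4)(0.31)² = 0.36006 kg·m².
Thin ring: I_cm = MR² = (3)(0.32)² = 0.3072 kg·m²; axis through the centre, so I = 0.3072 kg·m².
Total I = 3.1173 + 0.36006 + 0.3072 = 3.7846 kg·m².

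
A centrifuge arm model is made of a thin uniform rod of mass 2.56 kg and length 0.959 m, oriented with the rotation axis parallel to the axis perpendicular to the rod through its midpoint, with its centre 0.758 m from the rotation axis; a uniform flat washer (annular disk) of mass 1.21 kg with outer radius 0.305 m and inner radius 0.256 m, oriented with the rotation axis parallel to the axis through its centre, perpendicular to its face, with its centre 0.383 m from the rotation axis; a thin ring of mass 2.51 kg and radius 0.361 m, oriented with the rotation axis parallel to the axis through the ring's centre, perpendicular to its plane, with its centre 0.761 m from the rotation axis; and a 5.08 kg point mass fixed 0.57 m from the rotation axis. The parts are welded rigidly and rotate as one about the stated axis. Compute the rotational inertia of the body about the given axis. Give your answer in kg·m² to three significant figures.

Thin rod: I_cm = (1/12)ML² = (1/12)(2.56)(0.959)² = 0.1962 kg·m²; centre at d = 0.758 m, so the parallel axis theorem gives I = 0.1962 + (2.56)(0.758)² = 1.6671 kg·m².
Annular disk: I_cm = (1/2)M(R²+r²) = (1/2)(1.21)[(0.305)² + (0.256)²] = 0.095929 kg·m²; centre at d = 0.383 m, so the parallel axis theorem gives I = 0.095929 + (1.21)(0.383)² = 0.27342 kg·m².
Thin ring: I_cm = MR² = (2.51)(0.361)² = 0.32711 kg·m²; centre at d = 0.761 m, so the parallel axis theorem gives I = 0.32711 + (2.51)(0.761)² = 1.7807 kg·m².
Point mass: I_cm = 0; centre at d = 0.57 m, so the parallel axis theorem gives I = 0 + (5.08)(0.57)² = 1.6505 kg·m².
Total I = 1.6671 + 0.27342 + 1.7807 + 1.6505 = 5.3717 kg·m².

5.37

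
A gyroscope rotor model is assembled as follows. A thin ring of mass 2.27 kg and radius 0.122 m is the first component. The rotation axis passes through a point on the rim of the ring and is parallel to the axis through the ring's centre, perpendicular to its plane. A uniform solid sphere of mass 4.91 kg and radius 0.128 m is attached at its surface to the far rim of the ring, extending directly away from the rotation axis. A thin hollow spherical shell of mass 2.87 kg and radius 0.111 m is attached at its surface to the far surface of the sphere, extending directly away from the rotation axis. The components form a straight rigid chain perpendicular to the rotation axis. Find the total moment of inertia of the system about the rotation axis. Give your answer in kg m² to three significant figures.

Thin ring: I_cm = MR² = (2.27)(0.122)² = 0.033787 kg m²; centre at d = 0.122 m, so the parallel axis theorem gives I = 0.033787 + (2.27)(0.122)² = 0.067573 kg m².
Solid sphere: I_cm = (2/5)MR² = (2/5)(4.91)(0.128)² = 0.032178 kg m²; centre at d = 0.122 + 0.122 + 0.128 = 0.372 m, so the parallel axis theorem gives I = 0.032178 + (4.91)(0.372)² = 0.71164 kg m².
Spherical shell: I_cm = (2/3)MR² = (2/3)(2.87)(0.111)² = 0.023574 kg m²; centre at d = 0.122 + 0.122 + 0.128 + 0.128 + 0.111 = 0.611 m, so the parallel axis theorem gives I = 0.023574 + (2.87)(0.611)² = 1.095 kg m².
Total I = 0.067573 + 0.71164 + 1.095 = 1.8742 kg m².

1.87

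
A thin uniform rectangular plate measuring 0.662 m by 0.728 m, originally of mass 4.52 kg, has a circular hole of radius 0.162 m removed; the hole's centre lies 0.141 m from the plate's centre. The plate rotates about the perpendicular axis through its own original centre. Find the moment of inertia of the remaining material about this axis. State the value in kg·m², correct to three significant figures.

0.339

Unpierced body about its centre: I₀ = (1/12)M(a²+b²) = (1/12)(4.52)[(0.662)² + (0.728)²] = 0.3647 kg·m².
The removed disk has mass m = M·πr²/(ab) = (4.52)·π(0.162)²/(0.662·0.728) = 0.77327 kg (same uniform areal density).
Its moment of inertia about the rotation axis (parallel-axis theorem): I_hole = (1/2)mr² + md² = (1/2)(0.77327)(0.162)² + (0.77327)(0.141)² = 0.02552 kg·m².
Treating the hole as negative mass, I = I₀ − I_hole = 0.3647 − 0.02552 = 0.33918 kg·m².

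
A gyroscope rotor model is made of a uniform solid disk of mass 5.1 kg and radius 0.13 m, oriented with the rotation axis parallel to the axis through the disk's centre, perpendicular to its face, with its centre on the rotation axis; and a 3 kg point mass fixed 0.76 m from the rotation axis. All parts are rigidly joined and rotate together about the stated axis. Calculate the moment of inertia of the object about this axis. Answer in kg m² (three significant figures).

Solid disk: I_cm = (1/2)MR² = (1/2)(5.1)(0.13)² = 0.043095 kg m²; axis through the centre, so I = 0.043095 kg m².
Point mass: I_cm = 0; centre at d = 0.76 m, so I = I_cm + Md² gives I = 0 + (3)(0.76)² = 1.7328 kg m².
Total I = 0.043095 + 1.7328 = 1.7759 kg m².

1.78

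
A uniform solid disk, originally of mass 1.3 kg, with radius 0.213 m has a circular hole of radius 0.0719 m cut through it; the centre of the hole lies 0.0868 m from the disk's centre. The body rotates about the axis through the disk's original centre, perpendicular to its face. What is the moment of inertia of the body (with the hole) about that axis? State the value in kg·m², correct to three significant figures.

Unpierced body about its centre: I₀ = (1/2)MR² = (1/2)(1.3)(0.213)² = 0.02949 kg·m².
The removed disk has mass m = M·(r/R)² = (1.3)(0.0719/0.213)² = 0.14813 kg (same uniform areal density).
Its moment of inertia about the rotation axis (parallel-axis theorem): I_hole = (1/2)mr² + md² = (1/2)(0.14813)(0.0719)² + (0.14813)(0.0868)² = 0.0014989 kg·m².
Treating the hole as negative mass, I = I₀ − I_hole = 0.02949 − 0.0014989 = 0.027991 kg·m².

0.0280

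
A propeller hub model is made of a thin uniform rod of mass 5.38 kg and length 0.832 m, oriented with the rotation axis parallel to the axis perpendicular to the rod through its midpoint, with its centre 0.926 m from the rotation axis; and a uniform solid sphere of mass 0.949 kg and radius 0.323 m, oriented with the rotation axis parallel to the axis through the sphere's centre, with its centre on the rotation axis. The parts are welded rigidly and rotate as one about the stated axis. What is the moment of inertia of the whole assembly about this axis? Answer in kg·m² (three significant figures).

4.96

Thin rod: I_cm = (1/12)ML² = (1/12)(5.38)(0.832)² = 0.31035 kg·m²; centre at d = 0.926 m, so I = I_cm + Md² gives I = 0.31035 + (5.38)(0.926)² = 4.9236 kg·m².
Solid sphere: I_cm = (2/5)MR² = (2/5)(0.949)(0.323)² = 0.039603 kg·m²; axis through the centre, so I = 0.039603 kg·m².
Total I = 4.9236 + 0.039603 = 4.9632 kg·m².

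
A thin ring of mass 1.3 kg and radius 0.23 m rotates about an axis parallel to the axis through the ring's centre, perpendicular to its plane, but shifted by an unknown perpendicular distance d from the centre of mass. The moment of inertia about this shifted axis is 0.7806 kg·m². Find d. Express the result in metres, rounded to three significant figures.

About the centre-of-mass axis, I_cm = MR² = (1.3)(0.23)² = 0.06877 kg·m².
Parallel axis theorem: I = I_cm + Md², so Md² = 0.7806 − 0.06877 = 0.71183 kg·m².
d = √(0.71183 / 1.3) = 0.73997 m.

0.740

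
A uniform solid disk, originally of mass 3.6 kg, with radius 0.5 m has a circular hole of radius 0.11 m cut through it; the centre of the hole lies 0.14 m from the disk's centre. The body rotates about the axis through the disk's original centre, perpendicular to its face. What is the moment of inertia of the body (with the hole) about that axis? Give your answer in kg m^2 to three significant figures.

Unpierced body about its centre: I₀ = (1/2)MR² = (1/2)(3.6)(0.5)² = 0.45 kg m^2.
The removed disk has mass m = M·(r/R)² = (3.6)(0.11/0.5)² = 0.17424 kg (same uniform areal density).
Its moment of inertia about the rotation axis (parallel-axis theorem): I_hole = (1/2)mr² + md² = (1/2)(0.17424)(0.11)² + (0.17424)(0.14)² = 0.0044693 kg m^2.
Treating the hole as negative mass, I = I₀ − I_hole = 0.45 − 0.0044693 = 0.44553 kg m^2.

0.446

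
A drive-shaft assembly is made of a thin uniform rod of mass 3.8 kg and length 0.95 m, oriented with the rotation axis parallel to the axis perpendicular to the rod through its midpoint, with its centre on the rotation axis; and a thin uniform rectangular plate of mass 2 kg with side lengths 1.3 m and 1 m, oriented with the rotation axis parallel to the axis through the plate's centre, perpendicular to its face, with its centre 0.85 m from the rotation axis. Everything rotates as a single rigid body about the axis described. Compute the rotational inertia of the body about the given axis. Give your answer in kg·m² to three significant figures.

2.18

Thin rod: I_cm = (1/12)ML² = (1/12)(3.8)(0.95)² = 0.28579 kg·m²; axis through the centre, so I = 0.28579 kg·m².
Rectangular plate: I_cm = (1/12)M(a²+b²) = (1/12)(2)[(1.3)² + (1)²] = 0.44833 kg·m²; centre at d = 0.85 m, so I = I_cm + Md² gives I = 0.44833 + (2)(0.85)² = 1.8933 kg·m².
Total I = 0.28579 + 1.8933 = 2.1791 kg·m².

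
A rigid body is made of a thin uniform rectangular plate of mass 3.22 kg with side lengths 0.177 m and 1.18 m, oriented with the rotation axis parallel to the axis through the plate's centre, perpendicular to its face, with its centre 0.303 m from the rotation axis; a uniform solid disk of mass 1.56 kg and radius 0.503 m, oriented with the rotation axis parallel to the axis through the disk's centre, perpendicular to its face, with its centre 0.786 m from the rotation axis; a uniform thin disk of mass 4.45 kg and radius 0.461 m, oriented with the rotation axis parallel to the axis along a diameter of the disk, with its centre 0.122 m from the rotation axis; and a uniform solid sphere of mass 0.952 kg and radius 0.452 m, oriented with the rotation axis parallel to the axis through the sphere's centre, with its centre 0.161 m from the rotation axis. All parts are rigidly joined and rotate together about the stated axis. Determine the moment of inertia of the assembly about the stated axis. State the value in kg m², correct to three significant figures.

2.24

Rectangular plate: I_cm = (1/12)M(a²+b²) = (1/12)(3.22)[(0.177)² + (1.18)²] = 0.38203 kg m²; centre at d = 0.303 m, so the parallel axis theorem gives I = 0.38203 + (3.22)(0.303)² = 0.67766 kg m².
Solid disk: I_cm = (1/2)MR² = (1/2)(1.56)(0.503)² = 0.19735 kg m²; centre at d = 0.786 m, so the parallel axis theorem gives I = 0.19735 + (1.56)(0.786)² = 1.1611 kg m².
Thin disk: I_cm = (1/4)MR² = (1/4)(4.45)(0.461)² = 0.23643 kg m²; centre at d = 0.122 m, so the parallel axis theorem gives I = 0.23643 + (4.45)(0.122)² = 0.30266 kg m².
Solid sphere: I_cm = (2/5)MR² = (2/5)(0.952)(0.452)² = 0.077799 kg m²; centre at d = 0.161 m, so the parallel axis theorem gives I = 0.077799 + (0.952)(0.161)² = 0.10248 kg m².
Total I = 0.67766 + 1.1611 + 0.30266 + 0.10248 = 2.2439 kg m².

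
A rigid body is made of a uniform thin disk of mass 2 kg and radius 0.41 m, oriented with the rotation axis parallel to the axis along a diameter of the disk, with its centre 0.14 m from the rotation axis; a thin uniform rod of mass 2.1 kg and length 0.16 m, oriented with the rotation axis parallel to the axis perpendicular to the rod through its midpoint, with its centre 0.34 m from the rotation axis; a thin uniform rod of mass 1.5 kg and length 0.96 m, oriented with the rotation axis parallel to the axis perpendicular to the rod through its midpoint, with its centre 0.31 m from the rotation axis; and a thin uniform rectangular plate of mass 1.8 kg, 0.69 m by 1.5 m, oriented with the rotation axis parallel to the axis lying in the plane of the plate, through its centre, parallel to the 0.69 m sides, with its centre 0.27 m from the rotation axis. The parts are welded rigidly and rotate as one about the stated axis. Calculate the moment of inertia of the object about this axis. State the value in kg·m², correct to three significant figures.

Thin disk: I_cm = (1/4)MR² = (1/4)(2)(0.41)² = 0.08405 kg·m²; centre at d = 0.14 m, so I = I_cm + Md² gives I = 0.08405 + (2)(0.14)² = 0.12325 kg·m².
Thin rod: I_cm = (1/12)ML² = (1/12)(2.1)(0.16)² = 0.00448 kg·m²; centre at d = 0.34 m, so I = I_cm + Md² gives I = 0.00448 + (2.1)(0.34)² = 0.24724 kg·m².
Thin rod: I_cm = (1/12)ML² = (1/12)(1.5)(0.96)² = 0.1152 kg·m²; centre at d = 0.31 m, so I = I_cm + Md² gives I = 0.1152 + (1.5)(0.31)² = 0.25935 kg·m².
Rectangular plate: I_cm = (1/12)Mb² = (1/12)(1.8)(1.5)² = 0.3375 kg·m²; centre at d = 0.27 m, so I = I_cm + Md² gives I = 0.3375 + (1.8)(0.27)² = 0.46872 kg·m².
Total I = 0.12325 + 0.24724 + 0.25935 + 0.46872 = 1.0986 kg·m².

1.10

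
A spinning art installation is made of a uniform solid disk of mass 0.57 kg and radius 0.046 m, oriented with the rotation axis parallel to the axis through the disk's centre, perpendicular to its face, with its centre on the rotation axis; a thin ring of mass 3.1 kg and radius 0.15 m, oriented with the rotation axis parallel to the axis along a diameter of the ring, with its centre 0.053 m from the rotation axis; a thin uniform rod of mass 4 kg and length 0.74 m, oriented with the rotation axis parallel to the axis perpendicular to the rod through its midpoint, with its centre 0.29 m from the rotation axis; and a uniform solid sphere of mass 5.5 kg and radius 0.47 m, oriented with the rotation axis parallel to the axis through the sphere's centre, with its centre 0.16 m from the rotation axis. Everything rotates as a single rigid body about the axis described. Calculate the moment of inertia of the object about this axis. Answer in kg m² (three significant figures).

1.19

Solid disk: I_cm = (1/2)MR² = (1/2)(0.57)(0.046)² = 0.00060306 kg m²; axis through the centre, so I = 0.00060306 kg m².
Thin ring: I_cm = (1/2)MR² = (1/2)(3.1)(0.15)² = 0.034875 kg m²; centre at d = 0.053 m, so I = I_cm + Md² gives I = 0.034875 + (3.1)(0.053)² = 0.043583 kg m².
Thin rod: I_cm = (1/12)ML² = (1/12)(4)(0.74)² = 0.18253 kg m²; centre at d = 0.29 m, so I = I_cm + Md² gives I = 0.18253 + (4)(0.29)² = 0.51893 kg m².
Solid sphere: I_cm = (2/5)MR² = (2/5)(5.5)(0.47)² = 0.48598 kg m²; centre at d = 0.16 m, so I = I_cm + Md² gives I = 0.48598 + (5.5)(0.16)² = 0.62678 kg m².
Total I = 0.00060306 + 0.043583 + 0.51893 + 0.62678 = 1.1899 kg m².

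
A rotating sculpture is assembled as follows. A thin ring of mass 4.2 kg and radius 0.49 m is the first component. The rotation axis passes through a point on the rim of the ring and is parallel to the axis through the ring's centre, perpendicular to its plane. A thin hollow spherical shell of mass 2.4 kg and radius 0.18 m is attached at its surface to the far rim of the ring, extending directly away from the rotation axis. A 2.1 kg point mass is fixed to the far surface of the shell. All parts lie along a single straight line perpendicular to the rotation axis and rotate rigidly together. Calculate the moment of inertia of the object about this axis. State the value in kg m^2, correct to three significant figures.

Thin ring: I_cm = MR² = (4.2)(0.49)² = 1.0084 kg m^2; centre at d = 0.49 m, so the parallel axis theorem gives I = 1.0084 + (4.2)(0.49)² = 2.0168 kg m^2.
Spherical shell: I_cm = (2/3)MR² = (2/3)(2.4)(0.18)² = 0.05184 kg m^2; centre at d = 0.49 + 0.49 + 0.18 = 1.16 m, so the parallel axis theorem gives I = 0.05184 + (2.4)(1.16)² = 3.2813 kg m^2.
Point mass: I_cm = 0; centre at d = 0.49 + 0.49 + 0.18 + 0.18 = 1.34 m, so the parallel axis theorem gives I = 0 + (2.1)(1.34)² = 3.7708 kg m^2.
Total I = 2.0168 + 3.2813 + 3.7708 = 9.0689 kg m^2.

9.07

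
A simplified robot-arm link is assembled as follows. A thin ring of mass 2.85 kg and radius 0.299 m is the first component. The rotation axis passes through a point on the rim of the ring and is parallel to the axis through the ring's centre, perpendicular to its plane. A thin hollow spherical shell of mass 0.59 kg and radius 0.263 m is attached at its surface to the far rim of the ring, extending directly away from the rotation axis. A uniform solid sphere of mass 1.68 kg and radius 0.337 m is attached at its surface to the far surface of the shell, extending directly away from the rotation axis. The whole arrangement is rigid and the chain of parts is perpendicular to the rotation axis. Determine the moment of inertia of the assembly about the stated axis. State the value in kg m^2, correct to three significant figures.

Thin ring: I_cm = MR² = (2.85)(0.299)² = 0.25479 kg m^2; centre at d = 0.299 m, so I = I_cm + Md² gives I = 0.25479 + (2.85)(0.299)² = 0.50959 kg m^2.
Spherical shell: I_cm = (2/3)MR² = (2/3)(0.59)(0.263)² = 0.027206 kg m^2; centre at d = 0.299 + 0.299 + 0.263 = 0.861 m, so I = I_cm + Md² gives I = 0.027206 + (0.59)(0.861)² = 0.46459 kg m^2.
Solid sphere: I_cm = (2/5)MR² = (2/5)(1.68)(0.337)² = 0.076318 kg m^2; centre at d = 0.299 + 0.299 + 0.263 + 0.263 + 0.337 = 1.461 m, so I = I_cm + Md² gives I = 0.076318 + (1.68)(1.461)² = 3.6623 kg m^2.
Total I = 0.50959 + 0.46459 + 3.6623 = 4.6365 kg m^2.

4.64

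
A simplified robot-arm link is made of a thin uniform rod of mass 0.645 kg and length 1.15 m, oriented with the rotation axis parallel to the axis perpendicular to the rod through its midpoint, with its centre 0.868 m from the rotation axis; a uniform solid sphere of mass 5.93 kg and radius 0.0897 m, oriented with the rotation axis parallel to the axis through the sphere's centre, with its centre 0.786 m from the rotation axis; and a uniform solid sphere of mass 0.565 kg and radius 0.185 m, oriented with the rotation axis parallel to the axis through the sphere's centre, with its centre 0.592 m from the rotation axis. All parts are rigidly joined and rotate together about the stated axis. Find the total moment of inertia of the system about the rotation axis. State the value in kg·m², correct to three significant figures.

Thin rod: I_cm = (1/12)ML² = (1/12)(0.645)(1.15)² = 0.071084 kg·m²; centre at d = 0.868 m, so I = I_cm + Md² gives I = 0.071084 + (0.645)(0.868)² = 0.55704 kg·m².
Solid sphere: I_cm = (2/5)MR² = (2/5)(5.93)(0.0897)² = 0.019085 kg·m²; centre at d = 0.786 m, so I = I_cm + Md² gives I = 0.019085 + (5.93)(0.786)² = 3.6826 kg·m².
Solid sphere: I_cm = (2/5)MR² = (2/5)(0.565)(0.185)² = 0.0077348 kg·m²; centre at d = 0.592 m, so I = I_cm + Md² gives I = 0.0077348 + (0.565)(0.592)² = 0.20575 kg·m².
Total I = 0.55704 + 3.6826 + 0.20575 = 4.4454 kg·m².

4.45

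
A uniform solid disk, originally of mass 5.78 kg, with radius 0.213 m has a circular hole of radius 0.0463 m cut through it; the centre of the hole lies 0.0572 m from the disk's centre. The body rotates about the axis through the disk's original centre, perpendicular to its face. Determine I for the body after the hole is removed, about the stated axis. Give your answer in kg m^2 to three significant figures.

0.130

Unpierced body about its centre: I₀ = (1/2)MR² = (1/2)(5.78)(0.213)² = 0.13112 kg m^2.
The removed disk has mass m = M·(r/R)² = (5.78)(0.0463/0.213)² = 0.27311 kg (same uniform areal density).
Its moment of inertia about the rotation axis (parallel-axis theorem): I_hole = (1/2)mr² + md² = (1/2)(0.27311)(0.0463)² + (0.27311)(0.0572)² = 0.0011863 kg m^2.
Treating the hole as negative mass, I = I₀ − I_hole = 0.13112 − 0.0011863 = 0.12993 kg m^2.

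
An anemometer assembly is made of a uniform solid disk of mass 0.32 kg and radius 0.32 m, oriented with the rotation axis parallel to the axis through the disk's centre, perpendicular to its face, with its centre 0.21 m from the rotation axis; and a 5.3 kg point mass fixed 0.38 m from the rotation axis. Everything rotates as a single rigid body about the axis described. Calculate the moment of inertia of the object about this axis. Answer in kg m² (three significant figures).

0.796

Solid disk: I_cm = (1/2)MR² = (1/2)(0.32)(0.32)² = 0.016384 kg m²; centre at d = 0.21 m, so I = I_cm + Md² gives I = 0.016384 + (0.32)(0.21)² = 0.030496 kg m².
Point mass: I_cm = 0; centre at d = 0.38 m, so I = I_cm + Md² gives I = 0 + (5.3)(0.38)² = 0.76532 kg m².
Total I = 0.030496 + 0.76532 = 0.79582 kg m².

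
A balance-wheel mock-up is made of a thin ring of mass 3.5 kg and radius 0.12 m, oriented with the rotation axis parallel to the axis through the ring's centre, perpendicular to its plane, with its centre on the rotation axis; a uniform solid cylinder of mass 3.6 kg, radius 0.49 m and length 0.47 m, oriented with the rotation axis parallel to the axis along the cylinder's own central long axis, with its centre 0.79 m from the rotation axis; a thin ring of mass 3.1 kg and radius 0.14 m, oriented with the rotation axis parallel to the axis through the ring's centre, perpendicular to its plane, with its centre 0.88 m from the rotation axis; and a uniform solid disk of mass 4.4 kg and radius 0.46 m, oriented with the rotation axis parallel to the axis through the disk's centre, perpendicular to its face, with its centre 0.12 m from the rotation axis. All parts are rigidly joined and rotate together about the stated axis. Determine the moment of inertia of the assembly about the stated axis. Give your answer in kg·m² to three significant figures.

5.72

Thin ring: I_cm = MR² = (3.5)(0.12)² = 0.0504 kg·m²; axis through the centre, so I = 0.0504 kg·m².
Solid cylinder: I_cm = (1/2)MR² = (1/2)(3.6)(0.49)² = 0.43218 kg·m²; centre at d = 0.79 m, so I = I_cm + Md² gives I = 0.43218 + (3.6)(0.79)² = 2.6789 kg·m².
Thin ring: I_cm = MR² = (3.1)(0.14)² = 0.06076 kg·m²; centre at d = 0.88 m, so I = I_cm + Md² gives I = 0.06076 + (3.1)(0.88)² = 2.4614 kg·m².
Solid disk: I_cm = (1/2)MR² = (1/2)(4.4)(0.46)² = 0.46552 kg·m²; centre at d = 0.12 m, so I = I_cm + Md² gives I = 0.46552 + (4.4)(0.12)² = 0.52888 kg·m².
Total I = 0.0504 + 2.6789 + 2.4614 + 0.52888 = 5.7196 kg·m².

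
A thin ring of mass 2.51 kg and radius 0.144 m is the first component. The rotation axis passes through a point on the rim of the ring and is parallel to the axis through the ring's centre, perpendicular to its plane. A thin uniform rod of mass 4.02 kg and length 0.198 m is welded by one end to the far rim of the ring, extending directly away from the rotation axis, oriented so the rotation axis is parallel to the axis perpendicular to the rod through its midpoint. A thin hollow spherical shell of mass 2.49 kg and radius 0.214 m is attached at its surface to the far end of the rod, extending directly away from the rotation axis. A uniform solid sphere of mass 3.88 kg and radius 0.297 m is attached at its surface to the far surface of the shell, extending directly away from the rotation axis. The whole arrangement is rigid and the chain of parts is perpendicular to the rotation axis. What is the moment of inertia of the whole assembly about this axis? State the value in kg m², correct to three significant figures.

7.84

Thin ring: I_cm = MR² = (2.51)(0.144)² = 0.052047 kg m²; centre at d = 0.144 m, so the parallel axis theorem gives I = 0.052047 + (2.51)(0.144)² = 0.10409 kg m².
Thin rod: I_cm = (1/12)ML² = (1/12)(4.02)(0.198)² = 0.013133 kg m²; centre at d = 0.144 + 0.144 + 0.099 = 0.387 m, so the parallel axis theorem gives I = 0.013133 + (4.02)(0.387)² = 0.6152 kg m².
Spherical shell: I_cm = (2/3)MR² = (2/3)(2.49)(0.214)² = 0.076021 kg m²; centre at d = 0.144 + 0.144 + 0.099 + 0.099 + 0.214 = 0.7 m, so the parallel axis theorem gives I = 0.076021 + (2.49)(0.7)² = 1.2961 kg m².
Solid sphere: I_cm = (2/5)MR² = (2/5)(3.88)(0.297)² = 0.1369 kg m²; centre at d = 0.144 + 0.144 + 0.099 + 0.099 + 0.214 + 0.214 + 0.297 = 1.211 m, so the parallel axis theorem gives I = 0.1369 + (3.88)(1.211)² = 5.827 kg m².
Total I = 0.10409 + 0.6152 + 1.2961 + 5.827 = 7.8424 kg m².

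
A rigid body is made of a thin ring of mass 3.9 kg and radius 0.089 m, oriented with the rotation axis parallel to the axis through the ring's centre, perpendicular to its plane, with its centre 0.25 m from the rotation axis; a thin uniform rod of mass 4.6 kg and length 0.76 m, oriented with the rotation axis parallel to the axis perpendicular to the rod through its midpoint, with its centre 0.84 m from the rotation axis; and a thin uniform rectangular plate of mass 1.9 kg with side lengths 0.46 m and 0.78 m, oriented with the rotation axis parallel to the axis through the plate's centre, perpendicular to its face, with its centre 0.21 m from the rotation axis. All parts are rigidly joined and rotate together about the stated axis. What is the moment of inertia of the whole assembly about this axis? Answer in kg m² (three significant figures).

Thin ring: I_cm = MR² = (3.9)(0.089)² = 0.030892 kg m²; centre at d = 0.25 m, so the parallel axis theorem gives I = 0.030892 + (3.9)(0.25)² = 0.27464 kg m².
Thin rod: I_cm = (1/12)ML² = (1/12)(4.6)(0.76)² = 0.22141 kg m²; centre at d = 0.84 m, so the parallel axis theorem gives I = 0.22141 + (4.6)(0.84)² = 3.4672 kg m².
Rectangular plate: I_cm = (1/12)M(a²+b²) = (1/12)(1.9)[(0.46)² + (0.78)²] = 0.12983 kg m²; centre at d = 0.21 m, so the parallel axis theorem gives I = 0.12983 + (1.9)(0.21)² = 0.21362 kg m².
Total I = 0.27464 + 3.4672 + 0.21362 = 3.9554 kg m².

3.96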